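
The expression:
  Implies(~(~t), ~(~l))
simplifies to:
l | ~t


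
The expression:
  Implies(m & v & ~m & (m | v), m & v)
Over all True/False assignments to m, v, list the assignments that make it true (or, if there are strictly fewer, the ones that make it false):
is always true.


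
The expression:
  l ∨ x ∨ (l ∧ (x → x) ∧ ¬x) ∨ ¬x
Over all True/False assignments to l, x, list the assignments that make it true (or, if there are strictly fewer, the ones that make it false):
is always true.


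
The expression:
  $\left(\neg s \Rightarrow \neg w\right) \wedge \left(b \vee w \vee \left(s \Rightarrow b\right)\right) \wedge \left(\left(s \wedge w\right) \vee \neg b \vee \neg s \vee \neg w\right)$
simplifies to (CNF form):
$\left(s \vee \neg w\right) \wedge \left(b \vee w \vee \neg s\right)$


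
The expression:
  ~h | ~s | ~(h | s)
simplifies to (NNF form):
~h | ~s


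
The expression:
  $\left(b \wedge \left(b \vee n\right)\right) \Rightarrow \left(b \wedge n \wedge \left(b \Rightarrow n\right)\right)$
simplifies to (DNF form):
$n \vee \neg b$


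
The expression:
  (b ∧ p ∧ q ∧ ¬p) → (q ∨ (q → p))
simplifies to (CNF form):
True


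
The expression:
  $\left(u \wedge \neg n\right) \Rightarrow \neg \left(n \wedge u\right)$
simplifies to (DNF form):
$\text{True}$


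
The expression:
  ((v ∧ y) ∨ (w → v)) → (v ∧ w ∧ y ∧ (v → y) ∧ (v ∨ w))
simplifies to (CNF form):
w ∧ (y ∨ ¬v)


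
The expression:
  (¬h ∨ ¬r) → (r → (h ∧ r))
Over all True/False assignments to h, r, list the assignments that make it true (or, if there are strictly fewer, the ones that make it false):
is false only for:
  h=False, r=True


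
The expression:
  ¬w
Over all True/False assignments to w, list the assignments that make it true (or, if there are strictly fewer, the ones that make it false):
is true only for:
  w=False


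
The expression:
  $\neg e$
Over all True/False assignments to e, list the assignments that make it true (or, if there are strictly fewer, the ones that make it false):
is true only for:
  e=False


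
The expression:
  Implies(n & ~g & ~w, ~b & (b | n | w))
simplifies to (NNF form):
g | w | ~b | ~n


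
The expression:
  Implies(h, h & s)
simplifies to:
s | ~h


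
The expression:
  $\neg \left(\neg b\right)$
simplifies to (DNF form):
$b$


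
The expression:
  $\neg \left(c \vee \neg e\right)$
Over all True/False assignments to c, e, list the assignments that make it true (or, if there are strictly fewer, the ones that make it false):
is true only for:
  c=False, e=True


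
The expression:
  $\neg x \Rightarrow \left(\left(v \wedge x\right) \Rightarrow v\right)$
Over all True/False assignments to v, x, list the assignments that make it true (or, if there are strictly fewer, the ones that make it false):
is always true.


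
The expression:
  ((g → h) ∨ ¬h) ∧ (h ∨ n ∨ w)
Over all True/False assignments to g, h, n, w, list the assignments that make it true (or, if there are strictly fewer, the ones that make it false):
is false only for:
  g=False, h=False, n=False, w=False;
  g=True, h=False, n=False, w=False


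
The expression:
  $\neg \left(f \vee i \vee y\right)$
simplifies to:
$\neg f \wedge \neg i \wedge \neg y$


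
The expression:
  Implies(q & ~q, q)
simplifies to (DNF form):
True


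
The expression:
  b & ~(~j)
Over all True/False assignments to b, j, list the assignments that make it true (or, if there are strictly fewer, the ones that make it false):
is true only for:
  b=True, j=True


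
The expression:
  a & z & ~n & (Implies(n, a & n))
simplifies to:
a & z & ~n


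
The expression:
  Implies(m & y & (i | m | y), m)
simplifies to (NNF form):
True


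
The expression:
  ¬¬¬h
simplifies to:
¬h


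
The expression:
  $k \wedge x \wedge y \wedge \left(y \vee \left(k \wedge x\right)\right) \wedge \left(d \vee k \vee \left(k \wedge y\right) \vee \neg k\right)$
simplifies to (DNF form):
$k \wedge x \wedge y$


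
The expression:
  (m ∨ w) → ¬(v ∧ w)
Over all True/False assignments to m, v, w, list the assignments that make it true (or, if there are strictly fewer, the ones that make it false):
is false only for:
  m=False, v=True, w=True;
  m=True, v=True, w=True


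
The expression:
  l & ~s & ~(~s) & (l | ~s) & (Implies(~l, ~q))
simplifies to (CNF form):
False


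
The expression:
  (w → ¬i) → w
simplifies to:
w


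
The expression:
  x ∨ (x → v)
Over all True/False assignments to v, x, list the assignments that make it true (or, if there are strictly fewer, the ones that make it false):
is always true.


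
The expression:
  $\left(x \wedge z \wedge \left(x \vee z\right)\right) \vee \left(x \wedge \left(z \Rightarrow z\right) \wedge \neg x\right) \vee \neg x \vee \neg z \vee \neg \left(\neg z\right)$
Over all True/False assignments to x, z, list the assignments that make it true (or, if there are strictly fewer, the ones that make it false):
is always true.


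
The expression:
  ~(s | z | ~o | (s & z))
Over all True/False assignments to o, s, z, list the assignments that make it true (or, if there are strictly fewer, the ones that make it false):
is true only for:
  o=True, s=False, z=False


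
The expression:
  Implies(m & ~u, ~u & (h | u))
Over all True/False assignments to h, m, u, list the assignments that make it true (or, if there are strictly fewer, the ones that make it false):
is false only for:
  h=False, m=True, u=False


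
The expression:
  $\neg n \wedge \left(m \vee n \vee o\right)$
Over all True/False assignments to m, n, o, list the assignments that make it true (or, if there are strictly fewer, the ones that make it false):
is true only for:
  m=False, n=False, o=True;
  m=True, n=False, o=False;
  m=True, n=False, o=True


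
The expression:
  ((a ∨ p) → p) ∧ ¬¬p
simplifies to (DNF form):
p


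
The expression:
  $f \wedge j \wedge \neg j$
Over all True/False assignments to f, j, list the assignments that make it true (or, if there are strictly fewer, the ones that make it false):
is never true.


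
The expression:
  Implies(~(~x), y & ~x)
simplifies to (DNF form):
~x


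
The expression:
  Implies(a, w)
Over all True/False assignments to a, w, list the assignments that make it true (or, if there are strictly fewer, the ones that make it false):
is false only for:
  a=True, w=False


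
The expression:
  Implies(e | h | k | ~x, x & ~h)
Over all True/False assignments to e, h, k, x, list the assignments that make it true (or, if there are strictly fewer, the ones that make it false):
is true only for:
  e=False, h=False, k=False, x=True;
  e=False, h=False, k=True, x=True;
  e=True, h=False, k=False, x=True;
  e=True, h=False, k=True, x=True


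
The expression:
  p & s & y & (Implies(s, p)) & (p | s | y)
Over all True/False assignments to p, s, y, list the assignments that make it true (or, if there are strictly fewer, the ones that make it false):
is true only for:
  p=True, s=True, y=True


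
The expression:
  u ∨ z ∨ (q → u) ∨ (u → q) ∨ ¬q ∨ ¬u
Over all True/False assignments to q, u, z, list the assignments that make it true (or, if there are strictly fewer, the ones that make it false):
is always true.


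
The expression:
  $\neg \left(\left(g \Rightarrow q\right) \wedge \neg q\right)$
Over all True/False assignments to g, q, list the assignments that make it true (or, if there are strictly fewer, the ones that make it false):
is false only for:
  g=False, q=False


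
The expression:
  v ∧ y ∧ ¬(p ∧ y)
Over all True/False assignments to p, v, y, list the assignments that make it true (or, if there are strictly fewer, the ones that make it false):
is true only for:
  p=False, v=True, y=True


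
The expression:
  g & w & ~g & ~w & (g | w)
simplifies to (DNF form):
False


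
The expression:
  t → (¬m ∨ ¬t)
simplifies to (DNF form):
¬m ∨ ¬t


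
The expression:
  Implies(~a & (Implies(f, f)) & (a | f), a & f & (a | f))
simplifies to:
a | ~f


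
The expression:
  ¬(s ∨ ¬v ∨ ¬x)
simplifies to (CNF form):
v ∧ x ∧ ¬s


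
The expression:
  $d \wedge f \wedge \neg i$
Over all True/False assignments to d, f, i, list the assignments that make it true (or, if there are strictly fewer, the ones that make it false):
is true only for:
  d=True, f=True, i=False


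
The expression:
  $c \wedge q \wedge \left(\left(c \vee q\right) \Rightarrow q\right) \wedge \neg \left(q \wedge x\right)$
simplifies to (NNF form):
$c \wedge q \wedge \neg x$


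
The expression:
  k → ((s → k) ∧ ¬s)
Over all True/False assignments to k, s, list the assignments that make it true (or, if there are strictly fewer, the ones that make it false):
is false only for:
  k=True, s=True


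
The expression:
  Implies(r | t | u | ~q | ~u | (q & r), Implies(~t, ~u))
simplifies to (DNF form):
t | ~u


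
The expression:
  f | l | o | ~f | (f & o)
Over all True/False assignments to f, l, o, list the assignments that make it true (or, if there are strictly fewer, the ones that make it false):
is always true.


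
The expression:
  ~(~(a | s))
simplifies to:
a | s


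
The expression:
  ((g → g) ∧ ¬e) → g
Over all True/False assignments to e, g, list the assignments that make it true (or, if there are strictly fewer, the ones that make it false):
is false only for:
  e=False, g=False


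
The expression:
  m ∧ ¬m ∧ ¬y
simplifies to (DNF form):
False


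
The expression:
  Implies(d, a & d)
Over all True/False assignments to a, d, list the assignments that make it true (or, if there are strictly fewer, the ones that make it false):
is false only for:
  a=False, d=True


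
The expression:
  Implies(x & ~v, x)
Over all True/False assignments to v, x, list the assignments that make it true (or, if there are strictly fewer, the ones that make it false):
is always true.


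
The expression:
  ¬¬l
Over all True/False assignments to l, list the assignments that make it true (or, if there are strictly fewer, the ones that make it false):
is true only for:
  l=True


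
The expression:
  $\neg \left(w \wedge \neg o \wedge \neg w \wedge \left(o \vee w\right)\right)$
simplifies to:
$\text{True}$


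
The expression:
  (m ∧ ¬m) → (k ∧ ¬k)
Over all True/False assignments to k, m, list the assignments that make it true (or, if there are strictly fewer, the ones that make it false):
is always true.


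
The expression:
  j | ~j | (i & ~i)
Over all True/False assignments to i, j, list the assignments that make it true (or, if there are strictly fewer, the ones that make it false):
is always true.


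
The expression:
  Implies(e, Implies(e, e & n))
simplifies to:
n | ~e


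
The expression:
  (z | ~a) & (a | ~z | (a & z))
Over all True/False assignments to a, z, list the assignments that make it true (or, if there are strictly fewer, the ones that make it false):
is true only for:
  a=False, z=False;
  a=True, z=True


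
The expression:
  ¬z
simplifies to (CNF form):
¬z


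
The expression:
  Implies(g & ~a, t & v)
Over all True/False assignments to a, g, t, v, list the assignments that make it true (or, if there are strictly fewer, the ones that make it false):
is false only for:
  a=False, g=True, t=False, v=False;
  a=False, g=True, t=False, v=True;
  a=False, g=True, t=True, v=False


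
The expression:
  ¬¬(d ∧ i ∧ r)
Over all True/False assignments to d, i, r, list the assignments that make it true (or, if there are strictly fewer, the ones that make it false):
is true only for:
  d=True, i=True, r=True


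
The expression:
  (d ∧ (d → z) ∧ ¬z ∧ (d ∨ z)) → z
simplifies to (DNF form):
True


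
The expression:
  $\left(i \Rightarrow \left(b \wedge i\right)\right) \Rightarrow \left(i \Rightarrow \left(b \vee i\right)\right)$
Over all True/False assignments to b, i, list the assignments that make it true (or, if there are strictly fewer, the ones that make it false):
is always true.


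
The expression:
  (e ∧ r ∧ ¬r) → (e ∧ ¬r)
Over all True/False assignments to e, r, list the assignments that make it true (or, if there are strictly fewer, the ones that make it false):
is always true.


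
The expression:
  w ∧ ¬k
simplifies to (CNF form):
w ∧ ¬k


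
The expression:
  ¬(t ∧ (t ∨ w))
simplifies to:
¬t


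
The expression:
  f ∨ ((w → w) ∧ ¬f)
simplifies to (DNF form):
True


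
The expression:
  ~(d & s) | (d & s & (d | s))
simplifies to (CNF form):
True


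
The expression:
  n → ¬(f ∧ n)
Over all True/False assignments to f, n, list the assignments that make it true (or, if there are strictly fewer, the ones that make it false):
is false only for:
  f=True, n=True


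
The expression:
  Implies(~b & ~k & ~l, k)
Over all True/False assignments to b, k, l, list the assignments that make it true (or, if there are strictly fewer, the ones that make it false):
is false only for:
  b=False, k=False, l=False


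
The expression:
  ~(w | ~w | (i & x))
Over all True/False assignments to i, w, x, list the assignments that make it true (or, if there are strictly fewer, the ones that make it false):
is never true.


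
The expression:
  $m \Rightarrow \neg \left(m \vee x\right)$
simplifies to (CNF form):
$\neg m$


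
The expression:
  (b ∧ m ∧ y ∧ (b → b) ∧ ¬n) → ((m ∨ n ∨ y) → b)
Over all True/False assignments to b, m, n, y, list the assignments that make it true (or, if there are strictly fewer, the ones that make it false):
is always true.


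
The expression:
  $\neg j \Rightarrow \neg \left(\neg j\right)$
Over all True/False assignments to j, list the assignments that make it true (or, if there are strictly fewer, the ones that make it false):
is true only for:
  j=True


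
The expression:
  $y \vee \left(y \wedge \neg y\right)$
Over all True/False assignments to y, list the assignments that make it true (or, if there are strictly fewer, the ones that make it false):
is true only for:
  y=True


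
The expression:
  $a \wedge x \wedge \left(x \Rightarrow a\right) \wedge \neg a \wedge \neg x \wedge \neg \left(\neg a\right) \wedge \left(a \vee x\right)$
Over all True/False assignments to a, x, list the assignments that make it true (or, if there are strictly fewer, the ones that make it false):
is never true.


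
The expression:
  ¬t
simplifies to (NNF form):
¬t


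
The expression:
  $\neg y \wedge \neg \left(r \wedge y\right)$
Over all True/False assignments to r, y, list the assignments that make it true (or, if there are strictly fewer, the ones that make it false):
is true only for:
  r=False, y=False;
  r=True, y=False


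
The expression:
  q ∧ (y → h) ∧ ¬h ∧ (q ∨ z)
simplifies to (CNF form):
q ∧ ¬h ∧ ¬y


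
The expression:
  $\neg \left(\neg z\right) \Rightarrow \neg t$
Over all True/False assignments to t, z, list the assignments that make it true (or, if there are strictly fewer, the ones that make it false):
is false only for:
  t=True, z=True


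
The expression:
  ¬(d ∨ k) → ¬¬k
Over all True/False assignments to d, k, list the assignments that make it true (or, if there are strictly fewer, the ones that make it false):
is false only for:
  d=False, k=False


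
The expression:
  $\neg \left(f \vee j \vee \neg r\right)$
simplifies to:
$r \wedge \neg f \wedge \neg j$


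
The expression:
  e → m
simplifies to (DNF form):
m ∨ ¬e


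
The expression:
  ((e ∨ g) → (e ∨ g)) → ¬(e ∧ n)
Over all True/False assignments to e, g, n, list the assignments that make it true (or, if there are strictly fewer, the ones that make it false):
is false only for:
  e=True, g=False, n=True;
  e=True, g=True, n=True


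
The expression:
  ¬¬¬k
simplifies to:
¬k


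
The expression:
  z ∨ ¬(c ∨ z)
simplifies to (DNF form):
z ∨ ¬c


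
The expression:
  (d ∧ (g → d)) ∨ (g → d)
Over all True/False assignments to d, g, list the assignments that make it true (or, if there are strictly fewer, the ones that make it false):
is false only for:
  d=False, g=True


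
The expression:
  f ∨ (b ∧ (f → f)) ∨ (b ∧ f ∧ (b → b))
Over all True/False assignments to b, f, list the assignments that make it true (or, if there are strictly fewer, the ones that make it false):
is false only for:
  b=False, f=False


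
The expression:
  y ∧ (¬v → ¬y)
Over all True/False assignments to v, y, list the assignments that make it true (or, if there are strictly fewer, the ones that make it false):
is true only for:
  v=True, y=True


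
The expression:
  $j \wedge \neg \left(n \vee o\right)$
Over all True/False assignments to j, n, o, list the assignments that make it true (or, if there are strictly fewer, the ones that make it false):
is true only for:
  j=True, n=False, o=False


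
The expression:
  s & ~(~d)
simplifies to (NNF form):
d & s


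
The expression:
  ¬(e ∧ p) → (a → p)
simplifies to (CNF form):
p ∨ ¬a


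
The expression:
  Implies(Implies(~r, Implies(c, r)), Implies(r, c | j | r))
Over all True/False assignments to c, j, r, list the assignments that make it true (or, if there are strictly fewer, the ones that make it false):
is always true.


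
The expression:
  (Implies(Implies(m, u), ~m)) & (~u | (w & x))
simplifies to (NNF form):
~u | (w & x & ~m)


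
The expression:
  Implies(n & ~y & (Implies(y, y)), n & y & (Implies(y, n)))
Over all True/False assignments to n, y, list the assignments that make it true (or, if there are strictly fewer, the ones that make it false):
is false only for:
  n=True, y=False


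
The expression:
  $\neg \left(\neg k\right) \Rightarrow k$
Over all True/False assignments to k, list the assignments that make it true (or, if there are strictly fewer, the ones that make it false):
is always true.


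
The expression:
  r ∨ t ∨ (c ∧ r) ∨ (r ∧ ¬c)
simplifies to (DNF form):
r ∨ t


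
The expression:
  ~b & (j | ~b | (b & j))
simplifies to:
~b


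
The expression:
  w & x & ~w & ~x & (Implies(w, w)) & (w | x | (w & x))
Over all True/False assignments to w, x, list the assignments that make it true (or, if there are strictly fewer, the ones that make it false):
is never true.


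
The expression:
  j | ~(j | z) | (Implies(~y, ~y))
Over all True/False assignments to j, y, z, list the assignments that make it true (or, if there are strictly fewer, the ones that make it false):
is always true.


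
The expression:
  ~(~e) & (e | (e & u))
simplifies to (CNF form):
e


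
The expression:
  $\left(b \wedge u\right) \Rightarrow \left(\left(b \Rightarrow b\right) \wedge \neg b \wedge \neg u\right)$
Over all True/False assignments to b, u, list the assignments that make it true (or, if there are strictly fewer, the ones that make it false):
is false only for:
  b=True, u=True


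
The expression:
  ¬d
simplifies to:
¬d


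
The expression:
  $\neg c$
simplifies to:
$\neg c$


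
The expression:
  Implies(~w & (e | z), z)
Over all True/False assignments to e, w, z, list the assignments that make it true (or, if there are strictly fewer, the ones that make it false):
is false only for:
  e=True, w=False, z=False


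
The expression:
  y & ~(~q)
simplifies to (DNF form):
q & y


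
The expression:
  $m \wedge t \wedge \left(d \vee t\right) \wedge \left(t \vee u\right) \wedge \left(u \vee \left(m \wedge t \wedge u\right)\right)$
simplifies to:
$m \wedge t \wedge u$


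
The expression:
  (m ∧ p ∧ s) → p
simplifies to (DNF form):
True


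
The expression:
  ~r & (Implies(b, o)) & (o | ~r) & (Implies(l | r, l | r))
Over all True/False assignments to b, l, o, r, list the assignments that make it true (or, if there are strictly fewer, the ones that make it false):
is true only for:
  b=False, l=False, o=False, r=False;
  b=False, l=False, o=True, r=False;
  b=False, l=True, o=False, r=False;
  b=False, l=True, o=True, r=False;
  b=True, l=False, o=True, r=False;
  b=True, l=True, o=True, r=False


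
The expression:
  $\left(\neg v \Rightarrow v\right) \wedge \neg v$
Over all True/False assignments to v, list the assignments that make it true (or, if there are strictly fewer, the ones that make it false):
is never true.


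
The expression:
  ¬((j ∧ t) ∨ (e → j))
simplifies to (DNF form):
e ∧ ¬j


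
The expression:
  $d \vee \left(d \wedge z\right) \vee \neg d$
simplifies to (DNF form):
$\text{True}$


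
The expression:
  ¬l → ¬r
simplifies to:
l ∨ ¬r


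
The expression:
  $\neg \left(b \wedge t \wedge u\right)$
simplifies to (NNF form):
$\neg b \vee \neg t \vee \neg u$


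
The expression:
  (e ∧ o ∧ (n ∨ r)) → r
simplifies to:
r ∨ ¬e ∨ ¬n ∨ ¬o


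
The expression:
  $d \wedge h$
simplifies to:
$d \wedge h$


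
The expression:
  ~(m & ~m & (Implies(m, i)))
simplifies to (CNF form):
True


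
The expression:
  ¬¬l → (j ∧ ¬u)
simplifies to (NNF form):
(j ∧ ¬u) ∨ ¬l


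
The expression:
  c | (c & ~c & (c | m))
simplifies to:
c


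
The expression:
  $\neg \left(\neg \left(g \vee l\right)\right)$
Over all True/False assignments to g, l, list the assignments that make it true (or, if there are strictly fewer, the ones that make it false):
is false only for:
  g=False, l=False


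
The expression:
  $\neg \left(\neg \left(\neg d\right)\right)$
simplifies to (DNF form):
$\neg d$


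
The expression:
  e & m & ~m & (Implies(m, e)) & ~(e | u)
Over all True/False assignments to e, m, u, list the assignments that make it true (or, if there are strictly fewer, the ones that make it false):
is never true.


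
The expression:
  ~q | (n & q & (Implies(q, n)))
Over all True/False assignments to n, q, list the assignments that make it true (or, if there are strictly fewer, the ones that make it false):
is false only for:
  n=False, q=True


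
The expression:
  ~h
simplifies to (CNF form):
~h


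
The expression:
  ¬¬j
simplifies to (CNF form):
j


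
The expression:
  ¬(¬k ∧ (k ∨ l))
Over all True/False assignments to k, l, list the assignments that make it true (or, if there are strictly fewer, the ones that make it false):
is false only for:
  k=False, l=True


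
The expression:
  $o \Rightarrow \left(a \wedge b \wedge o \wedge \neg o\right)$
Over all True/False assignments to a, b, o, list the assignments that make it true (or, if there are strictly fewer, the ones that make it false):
is true only for:
  a=False, b=False, o=False;
  a=False, b=True, o=False;
  a=True, b=False, o=False;
  a=True, b=True, o=False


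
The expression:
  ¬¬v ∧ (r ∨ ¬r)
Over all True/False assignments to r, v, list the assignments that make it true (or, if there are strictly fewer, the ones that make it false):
is true only for:
  r=False, v=True;
  r=True, v=True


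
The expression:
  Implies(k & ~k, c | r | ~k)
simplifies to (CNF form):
True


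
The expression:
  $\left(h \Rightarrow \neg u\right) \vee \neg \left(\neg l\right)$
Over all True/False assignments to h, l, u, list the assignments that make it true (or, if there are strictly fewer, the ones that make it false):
is false only for:
  h=True, l=False, u=True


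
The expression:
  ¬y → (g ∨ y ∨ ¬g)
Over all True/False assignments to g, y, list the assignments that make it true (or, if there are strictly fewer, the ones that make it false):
is always true.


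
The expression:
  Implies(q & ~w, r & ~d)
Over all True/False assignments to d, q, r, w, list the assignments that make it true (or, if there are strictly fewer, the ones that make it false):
is false only for:
  d=False, q=True, r=False, w=False;
  d=True, q=True, r=False, w=False;
  d=True, q=True, r=True, w=False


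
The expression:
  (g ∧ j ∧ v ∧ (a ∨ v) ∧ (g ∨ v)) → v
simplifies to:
True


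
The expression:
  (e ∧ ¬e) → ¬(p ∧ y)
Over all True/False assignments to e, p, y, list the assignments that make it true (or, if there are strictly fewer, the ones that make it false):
is always true.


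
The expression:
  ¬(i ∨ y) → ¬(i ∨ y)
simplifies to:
True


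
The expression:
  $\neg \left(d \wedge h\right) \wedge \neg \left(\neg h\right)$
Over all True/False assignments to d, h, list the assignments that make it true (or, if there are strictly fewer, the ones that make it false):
is true only for:
  d=False, h=True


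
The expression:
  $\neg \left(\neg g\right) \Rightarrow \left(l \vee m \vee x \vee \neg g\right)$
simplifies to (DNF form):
$l \vee m \vee x \vee \neg g$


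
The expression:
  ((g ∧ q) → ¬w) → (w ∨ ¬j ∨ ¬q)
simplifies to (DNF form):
w ∨ ¬j ∨ ¬q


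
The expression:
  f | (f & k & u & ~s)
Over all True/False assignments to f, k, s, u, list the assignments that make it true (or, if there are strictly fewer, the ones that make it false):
is true only for:
  f=True, k=False, s=False, u=False;
  f=True, k=False, s=False, u=True;
  f=True, k=False, s=True, u=False;
  f=True, k=False, s=True, u=True;
  f=True, k=True, s=False, u=False;
  f=True, k=True, s=False, u=True;
  f=True, k=True, s=True, u=False;
  f=True, k=True, s=True, u=True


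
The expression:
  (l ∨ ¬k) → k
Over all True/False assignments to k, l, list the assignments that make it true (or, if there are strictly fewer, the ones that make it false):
is true only for:
  k=True, l=False;
  k=True, l=True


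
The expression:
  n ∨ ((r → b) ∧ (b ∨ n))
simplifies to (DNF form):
b ∨ n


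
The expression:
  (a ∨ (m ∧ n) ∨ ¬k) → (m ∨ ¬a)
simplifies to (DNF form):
m ∨ ¬a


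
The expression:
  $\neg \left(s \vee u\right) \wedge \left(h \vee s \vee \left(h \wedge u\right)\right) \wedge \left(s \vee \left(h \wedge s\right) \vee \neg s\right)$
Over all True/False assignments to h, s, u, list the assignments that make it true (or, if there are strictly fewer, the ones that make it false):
is true only for:
  h=True, s=False, u=False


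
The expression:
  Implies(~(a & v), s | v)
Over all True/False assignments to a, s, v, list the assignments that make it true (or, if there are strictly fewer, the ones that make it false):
is false only for:
  a=False, s=False, v=False;
  a=True, s=False, v=False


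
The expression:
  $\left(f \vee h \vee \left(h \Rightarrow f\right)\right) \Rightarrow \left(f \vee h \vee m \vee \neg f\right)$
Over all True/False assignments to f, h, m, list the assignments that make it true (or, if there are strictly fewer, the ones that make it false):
is always true.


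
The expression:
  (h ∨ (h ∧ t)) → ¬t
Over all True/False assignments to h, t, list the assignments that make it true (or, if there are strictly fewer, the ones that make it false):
is false only for:
  h=True, t=True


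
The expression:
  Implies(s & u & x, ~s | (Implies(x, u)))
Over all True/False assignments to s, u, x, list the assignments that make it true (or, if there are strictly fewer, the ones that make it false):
is always true.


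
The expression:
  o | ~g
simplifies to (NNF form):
o | ~g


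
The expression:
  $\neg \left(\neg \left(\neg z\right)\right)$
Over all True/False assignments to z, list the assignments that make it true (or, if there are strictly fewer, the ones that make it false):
is true only for:
  z=False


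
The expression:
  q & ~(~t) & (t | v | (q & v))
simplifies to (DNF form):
q & t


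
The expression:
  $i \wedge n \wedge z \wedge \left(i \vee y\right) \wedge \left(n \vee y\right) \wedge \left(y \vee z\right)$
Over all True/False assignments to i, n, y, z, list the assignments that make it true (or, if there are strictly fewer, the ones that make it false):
is true only for:
  i=True, n=True, y=False, z=True;
  i=True, n=True, y=True, z=True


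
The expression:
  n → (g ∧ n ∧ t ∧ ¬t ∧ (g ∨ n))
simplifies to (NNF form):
¬n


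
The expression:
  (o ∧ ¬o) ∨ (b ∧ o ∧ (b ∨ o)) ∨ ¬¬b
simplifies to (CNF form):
b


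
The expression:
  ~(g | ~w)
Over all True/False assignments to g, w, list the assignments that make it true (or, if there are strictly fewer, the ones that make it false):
is true only for:
  g=False, w=True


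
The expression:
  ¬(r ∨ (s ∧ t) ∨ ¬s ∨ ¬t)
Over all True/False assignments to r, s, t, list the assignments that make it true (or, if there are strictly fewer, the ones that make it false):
is never true.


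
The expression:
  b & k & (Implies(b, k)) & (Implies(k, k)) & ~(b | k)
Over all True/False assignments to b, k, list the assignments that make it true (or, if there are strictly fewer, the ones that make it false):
is never true.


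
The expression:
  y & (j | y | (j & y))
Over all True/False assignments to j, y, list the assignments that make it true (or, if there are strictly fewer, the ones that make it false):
is true only for:
  j=False, y=True;
  j=True, y=True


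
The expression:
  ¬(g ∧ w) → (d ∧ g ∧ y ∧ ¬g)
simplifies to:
g ∧ w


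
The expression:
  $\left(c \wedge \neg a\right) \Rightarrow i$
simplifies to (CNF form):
$a \vee i \vee \neg c$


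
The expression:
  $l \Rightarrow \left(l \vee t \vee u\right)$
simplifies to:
$\text{True}$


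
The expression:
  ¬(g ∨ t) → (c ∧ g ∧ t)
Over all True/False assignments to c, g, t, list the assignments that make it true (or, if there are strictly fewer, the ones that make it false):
is false only for:
  c=False, g=False, t=False;
  c=True, g=False, t=False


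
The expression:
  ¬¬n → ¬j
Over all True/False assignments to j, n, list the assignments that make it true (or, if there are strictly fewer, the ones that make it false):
is false only for:
  j=True, n=True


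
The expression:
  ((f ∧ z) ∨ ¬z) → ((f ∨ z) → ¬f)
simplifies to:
¬f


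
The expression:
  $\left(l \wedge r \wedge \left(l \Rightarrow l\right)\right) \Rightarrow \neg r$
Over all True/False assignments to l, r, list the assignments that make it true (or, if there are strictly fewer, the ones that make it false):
is false only for:
  l=True, r=True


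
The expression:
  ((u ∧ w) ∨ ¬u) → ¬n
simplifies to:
(u ∧ ¬w) ∨ ¬n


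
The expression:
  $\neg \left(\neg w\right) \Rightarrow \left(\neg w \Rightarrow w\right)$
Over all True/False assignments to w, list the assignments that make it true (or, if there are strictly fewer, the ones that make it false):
is always true.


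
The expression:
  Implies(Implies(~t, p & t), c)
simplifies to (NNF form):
c | ~t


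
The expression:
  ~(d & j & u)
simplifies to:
~d | ~j | ~u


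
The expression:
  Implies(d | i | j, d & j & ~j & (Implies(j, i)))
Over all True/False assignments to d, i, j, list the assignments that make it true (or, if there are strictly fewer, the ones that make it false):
is true only for:
  d=False, i=False, j=False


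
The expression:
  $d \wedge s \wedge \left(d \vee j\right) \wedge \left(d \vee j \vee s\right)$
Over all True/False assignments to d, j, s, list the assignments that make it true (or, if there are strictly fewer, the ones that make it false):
is true only for:
  d=True, j=False, s=True;
  d=True, j=True, s=True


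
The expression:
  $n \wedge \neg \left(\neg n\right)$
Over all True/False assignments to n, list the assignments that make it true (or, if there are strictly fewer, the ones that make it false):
is true only for:
  n=True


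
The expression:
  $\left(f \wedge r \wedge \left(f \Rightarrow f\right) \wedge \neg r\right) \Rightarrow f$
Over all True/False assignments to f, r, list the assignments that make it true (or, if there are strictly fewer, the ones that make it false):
is always true.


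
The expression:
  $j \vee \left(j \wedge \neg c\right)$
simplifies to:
$j$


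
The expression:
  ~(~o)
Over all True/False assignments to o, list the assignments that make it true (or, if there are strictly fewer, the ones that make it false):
is true only for:
  o=True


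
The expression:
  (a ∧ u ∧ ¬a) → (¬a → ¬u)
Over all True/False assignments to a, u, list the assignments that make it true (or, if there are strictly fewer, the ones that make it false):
is always true.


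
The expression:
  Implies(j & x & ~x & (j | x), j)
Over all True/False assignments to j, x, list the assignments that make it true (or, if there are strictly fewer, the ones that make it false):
is always true.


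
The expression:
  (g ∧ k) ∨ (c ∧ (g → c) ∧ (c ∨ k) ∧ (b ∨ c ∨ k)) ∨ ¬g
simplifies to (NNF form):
c ∨ k ∨ ¬g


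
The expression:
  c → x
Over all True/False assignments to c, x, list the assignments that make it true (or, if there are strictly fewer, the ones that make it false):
is false only for:
  c=True, x=False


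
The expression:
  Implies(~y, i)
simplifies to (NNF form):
i | y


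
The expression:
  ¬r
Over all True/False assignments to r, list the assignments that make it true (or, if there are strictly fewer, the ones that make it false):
is true only for:
  r=False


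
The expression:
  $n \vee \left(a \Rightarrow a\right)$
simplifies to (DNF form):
$\text{True}$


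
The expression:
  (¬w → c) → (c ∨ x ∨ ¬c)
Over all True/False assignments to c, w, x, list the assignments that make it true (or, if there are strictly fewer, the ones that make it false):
is always true.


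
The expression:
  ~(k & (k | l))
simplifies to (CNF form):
~k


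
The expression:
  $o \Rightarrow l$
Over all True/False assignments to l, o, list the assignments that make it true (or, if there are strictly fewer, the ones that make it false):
is false only for:
  l=False, o=True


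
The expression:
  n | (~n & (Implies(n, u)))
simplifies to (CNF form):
True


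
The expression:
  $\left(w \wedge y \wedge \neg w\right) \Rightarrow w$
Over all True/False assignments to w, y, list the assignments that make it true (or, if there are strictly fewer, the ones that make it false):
is always true.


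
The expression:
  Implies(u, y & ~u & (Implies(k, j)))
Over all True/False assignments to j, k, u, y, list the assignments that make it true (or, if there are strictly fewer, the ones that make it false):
is true only for:
  j=False, k=False, u=False, y=False;
  j=False, k=False, u=False, y=True;
  j=False, k=True, u=False, y=False;
  j=False, k=True, u=False, y=True;
  j=True, k=False, u=False, y=False;
  j=True, k=False, u=False, y=True;
  j=True, k=True, u=False, y=False;
  j=True, k=True, u=False, y=True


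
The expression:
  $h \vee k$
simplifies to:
$h \vee k$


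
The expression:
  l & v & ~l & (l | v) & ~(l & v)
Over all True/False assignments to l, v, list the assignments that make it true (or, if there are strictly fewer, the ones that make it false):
is never true.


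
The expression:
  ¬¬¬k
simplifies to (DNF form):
¬k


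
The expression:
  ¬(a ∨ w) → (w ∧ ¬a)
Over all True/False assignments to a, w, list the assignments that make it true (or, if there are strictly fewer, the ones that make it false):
is false only for:
  a=False, w=False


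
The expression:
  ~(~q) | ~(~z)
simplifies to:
q | z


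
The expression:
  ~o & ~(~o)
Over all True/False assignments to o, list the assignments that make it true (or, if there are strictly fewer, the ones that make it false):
is never true.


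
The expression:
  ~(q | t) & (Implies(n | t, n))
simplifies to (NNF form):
~q & ~t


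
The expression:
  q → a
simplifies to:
a ∨ ¬q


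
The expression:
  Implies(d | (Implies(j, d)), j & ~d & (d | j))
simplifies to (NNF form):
j & ~d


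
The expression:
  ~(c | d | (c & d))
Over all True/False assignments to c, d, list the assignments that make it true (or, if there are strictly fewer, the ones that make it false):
is true only for:
  c=False, d=False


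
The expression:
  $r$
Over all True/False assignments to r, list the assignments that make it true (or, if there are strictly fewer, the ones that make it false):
is true only for:
  r=True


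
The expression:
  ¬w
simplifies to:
¬w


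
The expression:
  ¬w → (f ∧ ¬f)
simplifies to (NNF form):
w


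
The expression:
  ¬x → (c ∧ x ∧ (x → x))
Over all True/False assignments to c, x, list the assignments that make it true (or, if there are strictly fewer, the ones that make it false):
is true only for:
  c=False, x=True;
  c=True, x=True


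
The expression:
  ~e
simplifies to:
~e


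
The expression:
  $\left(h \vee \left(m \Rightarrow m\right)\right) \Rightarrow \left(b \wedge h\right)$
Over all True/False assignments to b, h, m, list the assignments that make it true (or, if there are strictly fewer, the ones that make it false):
is true only for:
  b=True, h=True, m=False;
  b=True, h=True, m=True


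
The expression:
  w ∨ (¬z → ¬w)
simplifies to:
True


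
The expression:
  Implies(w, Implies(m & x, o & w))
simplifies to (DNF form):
o | ~m | ~w | ~x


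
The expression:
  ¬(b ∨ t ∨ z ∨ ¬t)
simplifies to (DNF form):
False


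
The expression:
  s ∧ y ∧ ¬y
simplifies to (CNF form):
False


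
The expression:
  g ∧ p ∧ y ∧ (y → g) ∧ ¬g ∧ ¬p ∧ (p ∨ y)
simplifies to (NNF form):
False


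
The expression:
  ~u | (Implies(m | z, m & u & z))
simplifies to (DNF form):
~u | (m & z) | (~m & ~z)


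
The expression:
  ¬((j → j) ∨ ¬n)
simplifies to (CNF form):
False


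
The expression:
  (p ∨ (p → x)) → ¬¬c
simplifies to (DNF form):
c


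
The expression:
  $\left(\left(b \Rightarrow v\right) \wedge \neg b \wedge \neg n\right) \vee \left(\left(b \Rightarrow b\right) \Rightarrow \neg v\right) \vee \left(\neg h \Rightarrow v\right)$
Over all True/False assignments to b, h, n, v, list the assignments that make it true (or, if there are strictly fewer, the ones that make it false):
is always true.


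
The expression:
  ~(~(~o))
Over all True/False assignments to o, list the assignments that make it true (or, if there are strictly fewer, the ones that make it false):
is true only for:
  o=False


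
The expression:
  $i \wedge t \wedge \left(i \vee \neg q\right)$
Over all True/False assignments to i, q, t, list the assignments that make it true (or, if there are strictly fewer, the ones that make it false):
is true only for:
  i=True, q=False, t=True;
  i=True, q=True, t=True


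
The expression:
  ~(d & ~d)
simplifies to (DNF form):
True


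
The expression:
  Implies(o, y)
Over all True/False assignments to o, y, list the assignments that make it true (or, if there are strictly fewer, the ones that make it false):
is false only for:
  o=True, y=False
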